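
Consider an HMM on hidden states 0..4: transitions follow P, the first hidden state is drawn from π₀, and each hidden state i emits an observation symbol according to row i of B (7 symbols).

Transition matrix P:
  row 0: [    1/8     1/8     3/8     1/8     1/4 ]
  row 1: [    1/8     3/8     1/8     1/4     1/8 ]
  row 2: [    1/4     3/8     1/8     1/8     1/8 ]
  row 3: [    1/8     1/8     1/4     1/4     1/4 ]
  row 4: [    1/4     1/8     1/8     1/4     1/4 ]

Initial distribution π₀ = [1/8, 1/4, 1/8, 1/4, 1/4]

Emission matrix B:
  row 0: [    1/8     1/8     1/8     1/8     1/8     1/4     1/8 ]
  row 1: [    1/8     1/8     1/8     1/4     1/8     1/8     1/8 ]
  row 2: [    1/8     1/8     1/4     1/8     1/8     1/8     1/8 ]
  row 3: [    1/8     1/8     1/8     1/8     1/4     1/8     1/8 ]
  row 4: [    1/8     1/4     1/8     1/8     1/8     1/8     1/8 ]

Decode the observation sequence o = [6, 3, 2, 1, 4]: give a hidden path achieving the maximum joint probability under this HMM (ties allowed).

t=0: δ = [1.562e-02, 3.125e-02, 1.562e-02, 3.125e-02, 3.125e-02]  (obs o_0=6)
t=1: δ = [9.766e-04, 2.930e-03, 9.766e-04, 9.766e-04, 9.766e-04]  ψ = [4, 1, 3, 1, 3]  (obs o_1=3)
t=2: δ = [4.578e-05, 1.373e-04, 9.155e-05, 9.155e-05, 4.578e-05]  ψ = [1, 1, 0, 1, 1]  (obs o_2=2)
t=3: δ = [2.861e-06, 6.437e-06, 2.861e-06, 4.292e-06, 5.722e-06]  ψ = [2, 1, 3, 1, 3]  (obs o_3=1)
t=4: δ = [1.788e-07, 3.017e-07, 1.341e-07, 4.023e-07, 1.788e-07]  ψ = [4, 1, 0, 1, 4]  (obs o_4=4)
backtrack: best end state = 3; path = [1, 1, 1, 1, 3]

path = [1, 1, 1, 1, 3]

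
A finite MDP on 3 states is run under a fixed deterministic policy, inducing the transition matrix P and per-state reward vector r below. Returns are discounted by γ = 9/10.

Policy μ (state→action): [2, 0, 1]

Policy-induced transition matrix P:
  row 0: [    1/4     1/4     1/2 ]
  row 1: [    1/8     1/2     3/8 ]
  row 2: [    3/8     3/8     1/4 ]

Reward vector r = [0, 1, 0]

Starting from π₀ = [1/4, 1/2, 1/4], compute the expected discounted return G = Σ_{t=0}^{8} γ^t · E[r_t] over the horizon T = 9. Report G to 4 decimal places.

t=0: π = [0.2500, 0.5000, 0.2500], E[r] = 0.5000, γ^t·E[r] = 0.500000, running G = 0.500000
t=1: π = [0.2188, 0.4063, 0.3750], E[r] = 0.4063, γ^t·E[r] = 0.365625, running G = 0.865625
t=2: π = [0.2461, 0.3984, 0.3555], E[r] = 0.3984, γ^t·E[r] = 0.322734, running G = 1.188359
t=3: π = [0.2446, 0.3940, 0.3613], E[r] = 0.3940, γ^t·E[r] = 0.287257, running G = 1.475617
t=4: π = [0.2459, 0.3937, 0.3604], E[r] = 0.3937, γ^t·E[r] = 0.258291, running G = 1.733908
t=5: π = [0.2458, 0.3935, 0.3607], E[r] = 0.3935, γ^t·E[r] = 0.232341, running G = 1.966249
t=6: π = [0.2459, 0.3935, 0.3606], E[r] = 0.3935, γ^t·E[r] = 0.209097, running G = 2.175346
t=7: π = [0.2459, 0.3934, 0.3607], E[r] = 0.3934, γ^t·E[r] = 0.188183, running G = 2.363529
t=8: π = [0.2459, 0.3934, 0.3607], E[r] = 0.3934, γ^t·E[r] = 0.169364, running G = 2.532893

G = 2.5329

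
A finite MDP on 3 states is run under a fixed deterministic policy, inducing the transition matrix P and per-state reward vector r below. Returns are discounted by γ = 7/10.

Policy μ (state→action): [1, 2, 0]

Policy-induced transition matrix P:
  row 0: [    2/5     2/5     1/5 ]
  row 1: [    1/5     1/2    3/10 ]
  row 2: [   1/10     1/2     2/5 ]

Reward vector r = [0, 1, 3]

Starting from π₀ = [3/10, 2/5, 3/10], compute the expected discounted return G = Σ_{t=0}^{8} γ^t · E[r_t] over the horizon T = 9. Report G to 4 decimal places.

G = 4.3637

t=0: π = [0.3000, 0.4000, 0.3000], E[r] = 1.3000, γ^t·E[r] = 1.300000, running G = 1.300000
t=1: π = [0.2300, 0.4700, 0.3000], E[r] = 1.3700, γ^t·E[r] = 0.959000, running G = 2.259000
t=2: π = [0.2160, 0.4770, 0.3070], E[r] = 1.3980, γ^t·E[r] = 0.685020, running G = 2.944020
t=3: π = [0.2125, 0.4784, 0.3091], E[r] = 1.4057, γ^t·E[r] = 0.482155, running G = 3.426175
t=4: π = [0.2116, 0.4788, 0.3097], E[r] = 1.4077, γ^t·E[r] = 0.337996, running G = 3.764171
t=5: π = [0.2114, 0.4788, 0.3098], E[r] = 1.4083, γ^t·E[r] = 0.236687, running G = 4.000858
t=6: π = [0.2113, 0.4789, 0.3098], E[r] = 1.4084, γ^t·E[r] = 0.165697, running G = 4.166555
t=7: π = [0.2113, 0.4789, 0.3099], E[r] = 1.4084, γ^t·E[r] = 0.115991, running G = 4.282546
t=8: π = [0.2113, 0.4789, 0.3099], E[r] = 1.4084, γ^t·E[r] = 0.081194, running G = 4.363740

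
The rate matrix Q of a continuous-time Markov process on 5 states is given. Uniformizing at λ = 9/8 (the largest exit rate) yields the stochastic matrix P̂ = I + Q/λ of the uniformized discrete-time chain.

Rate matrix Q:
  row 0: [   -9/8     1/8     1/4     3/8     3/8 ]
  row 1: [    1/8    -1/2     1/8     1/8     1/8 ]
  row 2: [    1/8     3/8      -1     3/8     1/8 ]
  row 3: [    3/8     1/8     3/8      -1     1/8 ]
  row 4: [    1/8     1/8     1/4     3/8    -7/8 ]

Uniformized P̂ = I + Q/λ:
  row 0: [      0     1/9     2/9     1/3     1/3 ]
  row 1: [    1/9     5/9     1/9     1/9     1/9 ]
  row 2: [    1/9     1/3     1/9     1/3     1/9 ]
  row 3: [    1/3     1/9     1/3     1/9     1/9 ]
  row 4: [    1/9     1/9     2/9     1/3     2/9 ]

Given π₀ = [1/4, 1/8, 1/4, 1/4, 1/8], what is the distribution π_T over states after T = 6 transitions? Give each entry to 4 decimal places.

t=0: π = [0.2500, 0.1250, 0.2500, 0.2500, 0.1250]
t=1: π = [0.1389, 0.2222, 0.2083, 0.2500, 0.1806]
t=2: π = [0.1512, 0.2562, 0.2022, 0.2284, 0.1620]
t=3: π = [0.1451, 0.2699, 0.1967, 0.2257, 0.1627]
t=4: π = [0.1451, 0.2748, 0.1955, 0.2232, 0.1614]
t=5: π = [0.1446, 0.2767, 0.1948, 0.2227, 0.1613]
t=6: π = [0.1445, 0.2774, 0.1946, 0.2224, 0.1612]

π = [0.1445, 0.2774, 0.1946, 0.2224, 0.1612]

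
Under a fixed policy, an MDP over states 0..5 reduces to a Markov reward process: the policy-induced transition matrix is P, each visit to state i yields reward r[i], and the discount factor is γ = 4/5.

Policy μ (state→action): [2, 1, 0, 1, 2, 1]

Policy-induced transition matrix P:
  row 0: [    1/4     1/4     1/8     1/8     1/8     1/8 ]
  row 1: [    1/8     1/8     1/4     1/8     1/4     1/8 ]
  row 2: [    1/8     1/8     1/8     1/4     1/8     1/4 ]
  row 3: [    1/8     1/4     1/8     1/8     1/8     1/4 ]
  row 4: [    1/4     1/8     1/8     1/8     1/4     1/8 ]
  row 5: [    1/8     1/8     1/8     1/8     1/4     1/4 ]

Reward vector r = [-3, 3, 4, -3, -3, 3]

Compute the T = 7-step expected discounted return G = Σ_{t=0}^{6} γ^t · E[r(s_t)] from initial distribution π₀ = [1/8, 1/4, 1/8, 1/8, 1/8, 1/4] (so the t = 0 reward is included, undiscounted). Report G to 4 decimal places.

t=0: π = [0.1250, 0.2500, 0.1250, 0.1250, 0.1250, 0.2500], E[r] = 0.8750, γ^t·E[r] = 0.875000, running G = 0.875000
t=1: π = [0.1563, 0.1563, 0.1563, 0.1406, 0.2031, 0.1875], E[r] = 0.1563, γ^t·E[r] = 0.125000, running G = 1.000000
t=2: π = [0.1699, 0.1621, 0.1445, 0.1445, 0.1934, 0.1855], E[r] = 0.0977, γ^t·E[r] = 0.062500, running G = 1.062500
t=3: π = [0.1704, 0.1643, 0.1453, 0.1431, 0.1926, 0.1843], E[r] = 0.1086, γ^t·E[r] = 0.055625, running G = 1.118125
t=4: π = [0.1704, 0.1642, 0.1455, 0.1432, 0.1927, 0.1841], E[r] = 0.1084, γ^t·E[r] = 0.044388, running G = 1.162513
t=5: π = [0.1704, 0.1642, 0.1455, 0.1432, 0.1926, 0.1841], E[r] = 0.1084, γ^t·E[r] = 0.035520, running G = 1.198033
t=6: π = [0.1704, 0.1642, 0.1455, 0.1432, 0.1926, 0.1841], E[r] = 0.1085, γ^t·E[r] = 0.028431, running G = 1.226464

G = 1.2265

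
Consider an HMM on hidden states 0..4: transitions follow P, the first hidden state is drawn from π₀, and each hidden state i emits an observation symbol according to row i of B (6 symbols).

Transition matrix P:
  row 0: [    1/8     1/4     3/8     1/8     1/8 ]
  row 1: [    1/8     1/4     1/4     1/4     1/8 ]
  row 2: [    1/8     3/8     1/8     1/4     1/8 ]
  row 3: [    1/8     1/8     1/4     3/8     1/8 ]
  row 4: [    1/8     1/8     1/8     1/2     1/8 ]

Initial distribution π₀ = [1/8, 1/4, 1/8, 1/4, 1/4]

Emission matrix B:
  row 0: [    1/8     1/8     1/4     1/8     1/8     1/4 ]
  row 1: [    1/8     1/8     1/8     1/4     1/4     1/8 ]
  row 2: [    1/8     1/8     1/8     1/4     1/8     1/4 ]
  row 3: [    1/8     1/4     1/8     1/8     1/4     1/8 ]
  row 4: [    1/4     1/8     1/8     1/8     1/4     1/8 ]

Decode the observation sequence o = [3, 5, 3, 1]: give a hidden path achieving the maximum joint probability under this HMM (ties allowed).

t=0: δ = [1.562e-02, 6.250e-02, 3.125e-02, 3.125e-02, 3.125e-02]  (obs o_0=3)
t=1: δ = [1.953e-03, 1.953e-03, 3.906e-03, 1.953e-03, 9.766e-04]  ψ = [1, 1, 1, 1, 1]  (obs o_1=5)
t=2: δ = [6.104e-05, 3.662e-04, 1.831e-04, 1.221e-04, 6.104e-05]  ψ = [2, 2, 0, 2, 2]  (obs o_2=3)
t=3: δ = [5.722e-06, 1.144e-05, 1.144e-05, 2.289e-05, 5.722e-06]  ψ = [1, 1, 1, 1, 1]  (obs o_3=1)
backtrack: best end state = 3; path = [1, 2, 1, 3]

path = [1, 2, 1, 3]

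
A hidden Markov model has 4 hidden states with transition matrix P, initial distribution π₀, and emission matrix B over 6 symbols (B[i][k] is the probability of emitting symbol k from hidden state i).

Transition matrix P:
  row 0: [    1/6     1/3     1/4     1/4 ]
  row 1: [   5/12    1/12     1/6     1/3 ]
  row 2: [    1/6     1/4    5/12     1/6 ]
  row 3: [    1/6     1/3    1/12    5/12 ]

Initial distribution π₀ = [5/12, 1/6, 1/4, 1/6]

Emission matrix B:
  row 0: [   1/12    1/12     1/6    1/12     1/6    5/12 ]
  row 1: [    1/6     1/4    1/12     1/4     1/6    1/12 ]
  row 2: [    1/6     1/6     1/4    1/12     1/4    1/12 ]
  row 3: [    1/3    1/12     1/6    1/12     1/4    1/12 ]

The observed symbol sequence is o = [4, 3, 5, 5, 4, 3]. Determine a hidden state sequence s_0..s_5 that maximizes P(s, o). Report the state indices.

path = [0, 1, 0, 0, 3, 1]

t=0: δ = [6.944e-02, 2.778e-02, 6.250e-02, 4.167e-02]  (obs o_0=4)
t=1: δ = [9.645e-04, 5.787e-03, 2.170e-03, 1.447e-03]  ψ = [0, 0, 2, 0]  (obs o_1=3)
t=2: δ = [1.005e-03, 4.521e-05, 8.038e-05, 1.608e-04]  ψ = [1, 2, 1, 1]  (obs o_2=5)
t=3: δ = [6.977e-05, 2.791e-05, 2.093e-05, 2.093e-05]  ψ = [0, 0, 0, 0]  (obs o_3=5)
t=4: δ = [1.938e-06, 3.876e-06, 4.361e-06, 4.361e-06]  ψ = [0, 0, 0, 0]  (obs o_4=4)
t=5: δ = [1.346e-07, 3.634e-07, 1.514e-07, 1.514e-07]  ψ = [1, 3, 2, 3]  (obs o_5=3)
backtrack: best end state = 1; path = [0, 1, 0, 0, 3, 1]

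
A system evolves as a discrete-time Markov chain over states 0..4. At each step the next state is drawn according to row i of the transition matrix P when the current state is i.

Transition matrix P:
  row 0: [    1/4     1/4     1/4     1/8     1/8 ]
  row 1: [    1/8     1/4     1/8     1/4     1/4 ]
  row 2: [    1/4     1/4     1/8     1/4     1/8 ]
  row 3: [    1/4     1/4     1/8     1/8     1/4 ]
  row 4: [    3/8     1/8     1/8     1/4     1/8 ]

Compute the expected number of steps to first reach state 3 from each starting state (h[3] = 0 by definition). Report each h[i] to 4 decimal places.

First-step conditioning: h[3] = 0; for i ≠ 3, h[i] = 1 + Σ_k P[i][k]·h[k].
  h[0] = 1 + 1/4·h[0] + 1/4·h[1] + 1/4·h[2] + 1/8·h[4]
  h[1] = 1 + 1/8·h[0] + 1/4·h[1] + 1/8·h[2] + 1/4·h[4]
  h[2] = 1 + 1/4·h[0] + 1/4·h[1] + 1/8·h[2] + 1/8·h[4]
  h[4] = 1 + 3/8·h[0] + 1/8·h[1] + 1/8·h[2] + 1/8·h[4]
Solving the 4×4 linear system over states ≠ 3 gives exactly h = [312/61, 1368/305, 832/183, 0, 4232/915] (h[3] = 0 is the target).

h = [5.1148, 4.4852, 4.5464, 0.0000, 4.6251]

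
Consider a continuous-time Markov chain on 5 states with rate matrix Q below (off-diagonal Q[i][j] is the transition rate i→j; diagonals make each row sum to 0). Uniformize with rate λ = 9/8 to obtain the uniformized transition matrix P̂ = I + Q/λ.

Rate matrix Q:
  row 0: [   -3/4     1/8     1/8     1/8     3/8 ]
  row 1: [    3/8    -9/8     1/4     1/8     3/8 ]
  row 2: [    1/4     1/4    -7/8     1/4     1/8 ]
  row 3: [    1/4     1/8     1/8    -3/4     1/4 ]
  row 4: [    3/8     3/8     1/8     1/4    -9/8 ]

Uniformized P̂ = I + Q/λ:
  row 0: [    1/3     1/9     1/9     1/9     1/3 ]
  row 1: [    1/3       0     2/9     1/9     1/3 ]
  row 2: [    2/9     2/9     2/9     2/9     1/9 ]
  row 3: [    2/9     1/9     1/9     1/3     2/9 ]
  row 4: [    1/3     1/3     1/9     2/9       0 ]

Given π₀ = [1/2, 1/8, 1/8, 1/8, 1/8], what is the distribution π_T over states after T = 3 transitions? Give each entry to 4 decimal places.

t=0: π = [0.5000, 0.1250, 0.1250, 0.1250, 0.1250]
t=1: π = [0.3056, 0.1389, 0.1389, 0.1667, 0.2500]
t=2: π = [0.2994, 0.1667, 0.1420, 0.1914, 0.2006]
t=3: π = [0.2963, 0.1529, 0.1454, 0.1917, 0.2136]

π = [0.2963, 0.1529, 0.1454, 0.1917, 0.2136]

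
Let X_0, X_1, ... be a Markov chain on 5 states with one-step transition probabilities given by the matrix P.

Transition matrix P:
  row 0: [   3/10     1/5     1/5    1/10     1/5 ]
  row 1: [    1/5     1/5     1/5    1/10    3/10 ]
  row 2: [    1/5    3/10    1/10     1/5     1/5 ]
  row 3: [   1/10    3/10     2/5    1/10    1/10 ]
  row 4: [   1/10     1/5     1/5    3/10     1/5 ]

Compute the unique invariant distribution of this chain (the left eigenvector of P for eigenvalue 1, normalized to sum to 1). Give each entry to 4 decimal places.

π = [0.1811, 0.2374, 0.2114, 0.1626, 0.2075]

Balance equations π_j = Σ_i π_i·P[i][j]:
  π_0 = 3/10·π_0 + 1/5·π_1 + 1/5·π_2 + 1/10·π_3 + 1/10·π_4
  π_1 = 1/5·π_0 + 1/5·π_1 + 3/10·π_2 + 3/10·π_3 + 1/5·π_4
  π_2 = 1/5·π_0 + 1/5·π_1 + 1/10·π_2 + 2/5·π_3 + 1/5·π_4
  π_3 = 1/10·π_0 + 1/10·π_1 + 1/5·π_2 + 1/10·π_3 + 3/10·π_4
  normalize: π_0 + π_1 + π_2 + π_3 + π_4 = 1
Solving the linear system gives exactly π = [1991/10994, 1305/5497, 1162/5497, 894/5497, 2281/10994].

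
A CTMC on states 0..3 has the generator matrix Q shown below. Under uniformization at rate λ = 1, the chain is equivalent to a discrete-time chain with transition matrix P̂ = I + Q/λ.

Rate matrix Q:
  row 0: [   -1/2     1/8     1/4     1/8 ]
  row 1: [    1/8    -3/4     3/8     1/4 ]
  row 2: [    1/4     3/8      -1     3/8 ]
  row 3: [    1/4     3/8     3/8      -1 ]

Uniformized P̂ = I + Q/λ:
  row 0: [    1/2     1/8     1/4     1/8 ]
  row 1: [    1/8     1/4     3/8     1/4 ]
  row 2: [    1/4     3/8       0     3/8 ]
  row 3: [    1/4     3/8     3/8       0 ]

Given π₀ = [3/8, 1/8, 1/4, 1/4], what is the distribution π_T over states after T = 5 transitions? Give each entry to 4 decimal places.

π = [0.2888, 0.2690, 0.2464, 0.1957]

t=0: π = [0.3750, 0.1250, 0.2500, 0.2500]
t=1: π = [0.3281, 0.2656, 0.2344, 0.1719]
t=2: π = [0.2988, 0.2598, 0.2461, 0.1953]
t=3: π = [0.2922, 0.2678, 0.2454, 0.1946]
t=4: π = [0.2896, 0.2685, 0.2465, 0.1955]
t=5: π = [0.2888, 0.2690, 0.2464, 0.1957]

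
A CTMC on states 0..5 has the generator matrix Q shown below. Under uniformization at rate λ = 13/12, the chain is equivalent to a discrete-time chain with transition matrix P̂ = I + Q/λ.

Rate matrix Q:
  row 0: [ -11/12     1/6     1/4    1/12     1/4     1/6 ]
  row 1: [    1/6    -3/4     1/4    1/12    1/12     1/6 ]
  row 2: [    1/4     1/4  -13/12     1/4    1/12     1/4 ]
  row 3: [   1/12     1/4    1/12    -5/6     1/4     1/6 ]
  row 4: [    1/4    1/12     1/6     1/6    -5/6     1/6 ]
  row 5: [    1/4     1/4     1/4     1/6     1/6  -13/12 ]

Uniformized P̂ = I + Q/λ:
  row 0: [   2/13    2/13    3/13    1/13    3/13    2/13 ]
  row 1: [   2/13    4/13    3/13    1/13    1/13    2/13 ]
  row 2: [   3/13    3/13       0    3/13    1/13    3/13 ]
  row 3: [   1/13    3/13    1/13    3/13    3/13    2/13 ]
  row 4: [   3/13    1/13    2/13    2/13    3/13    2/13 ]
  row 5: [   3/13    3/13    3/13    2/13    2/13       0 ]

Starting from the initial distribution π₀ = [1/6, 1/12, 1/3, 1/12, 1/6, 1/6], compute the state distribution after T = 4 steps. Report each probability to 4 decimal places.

π = [0.1782, 0.2079, 0.1591, 0.1477, 0.1635, 0.1437]

t=0: π = [0.1667, 0.0833, 0.3333, 0.0833, 0.1667, 0.1667]
t=1: π = [0.1987, 0.1987, 0.1282, 0.1667, 0.1538, 0.1538]
t=2: π = [0.1746, 0.2071, 0.1637, 0.1460, 0.1686, 0.1400]
t=3: π = [0.1790, 0.2073, 0.1576, 0.1483, 0.1629, 0.1449]
t=4: π = [0.1782, 0.2079, 0.1591, 0.1477, 0.1635, 0.1437]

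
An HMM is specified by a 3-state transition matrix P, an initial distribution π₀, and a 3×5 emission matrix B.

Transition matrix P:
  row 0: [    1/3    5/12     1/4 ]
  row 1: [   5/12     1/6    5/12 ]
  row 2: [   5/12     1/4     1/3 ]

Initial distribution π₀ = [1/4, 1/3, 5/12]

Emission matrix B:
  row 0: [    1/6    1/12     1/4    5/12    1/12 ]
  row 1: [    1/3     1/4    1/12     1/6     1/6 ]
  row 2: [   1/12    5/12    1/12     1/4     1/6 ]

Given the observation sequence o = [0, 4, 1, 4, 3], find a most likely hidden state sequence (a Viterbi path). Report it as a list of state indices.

t=0: δ = [4.167e-02, 1.111e-01, 3.472e-02]  (obs o_0=0)
t=1: δ = [3.858e-03, 3.086e-03, 7.716e-03]  ψ = [1, 1, 1]  (obs o_1=4)
t=2: δ = [2.679e-04, 4.823e-04, 1.072e-03]  ψ = [2, 2, 2]  (obs o_2=1)
t=3: δ = [3.721e-05, 4.465e-05, 5.954e-05]  ψ = [2, 2, 2]  (obs o_3=4)
t=4: δ = [1.034e-05, 2.584e-06, 4.961e-06]  ψ = [2, 0, 2]  (obs o_4=3)
backtrack: best end state = 0; path = [1, 2, 2, 2, 0]

path = [1, 2, 2, 2, 0]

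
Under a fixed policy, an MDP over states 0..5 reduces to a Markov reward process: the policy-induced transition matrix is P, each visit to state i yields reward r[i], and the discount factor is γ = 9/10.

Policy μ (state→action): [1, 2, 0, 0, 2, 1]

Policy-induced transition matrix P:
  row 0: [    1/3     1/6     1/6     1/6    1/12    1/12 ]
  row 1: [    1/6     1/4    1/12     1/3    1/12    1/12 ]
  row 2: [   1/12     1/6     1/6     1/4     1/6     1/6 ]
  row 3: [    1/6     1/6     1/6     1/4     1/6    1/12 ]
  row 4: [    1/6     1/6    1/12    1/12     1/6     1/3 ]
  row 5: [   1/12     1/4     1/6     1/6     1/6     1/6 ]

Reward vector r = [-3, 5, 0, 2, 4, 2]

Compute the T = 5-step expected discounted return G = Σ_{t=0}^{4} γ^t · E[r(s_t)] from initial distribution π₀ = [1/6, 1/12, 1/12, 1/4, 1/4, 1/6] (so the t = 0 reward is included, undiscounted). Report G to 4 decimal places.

t=0: π = [0.1667, 0.0833, 0.0833, 0.2500, 0.2500, 0.1667], E[r] = 1.7500, γ^t·E[r] = 1.750000, running G = 1.750000
t=1: π = [0.1736, 0.1875, 0.1389, 0.1875, 0.1458, 0.1667], E[r] = 1.7083, γ^t·E[r] = 1.537500, running G = 3.287500
t=2: π = [0.1701, 0.1962, 0.1389, 0.2130, 0.1366, 0.1453], E[r] = 1.7332, γ^t·E[r] = 1.403906, running G = 4.691406
t=3: π = [0.1713, 0.1951, 0.1389, 0.2173, 0.1361, 0.1412], E[r] = 1.7230, γ^t·E[r] = 1.256098, running G = 5.947504
t=4: π = [0.1719, 0.1947, 0.1391, 0.2175, 0.1361, 0.1407], E[r] = 1.7188, γ^t·E[r] = 1.127696, running G = 7.075200

G = 7.0752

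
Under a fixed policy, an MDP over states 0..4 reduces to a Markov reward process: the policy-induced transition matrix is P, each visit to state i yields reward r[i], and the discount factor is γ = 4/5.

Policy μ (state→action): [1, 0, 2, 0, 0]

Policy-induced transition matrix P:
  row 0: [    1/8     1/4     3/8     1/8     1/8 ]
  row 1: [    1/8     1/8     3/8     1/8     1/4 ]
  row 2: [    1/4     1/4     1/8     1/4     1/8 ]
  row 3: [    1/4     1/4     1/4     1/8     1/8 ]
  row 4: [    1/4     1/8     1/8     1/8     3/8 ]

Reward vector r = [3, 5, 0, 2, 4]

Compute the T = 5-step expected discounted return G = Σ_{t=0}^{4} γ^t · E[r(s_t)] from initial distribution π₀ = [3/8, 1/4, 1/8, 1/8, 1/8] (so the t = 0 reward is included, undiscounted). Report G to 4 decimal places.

t=0: π = [0.3750, 0.2500, 0.1250, 0.1250, 0.1250], E[r] = 3.1250, γ^t·E[r] = 3.125000, running G = 3.125000
t=1: π = [0.1719, 0.2031, 0.2969, 0.1406, 0.1875], E[r] = 2.5625, γ^t·E[r] = 2.050000, running G = 5.175000
t=2: π = [0.2031, 0.2012, 0.2363, 0.1621, 0.1973], E[r] = 2.7285, γ^t·E[r] = 1.746250, running G = 6.921250
t=3: π = [0.1995, 0.2002, 0.2463, 0.1545, 0.1995], E[r] = 2.7063, γ^t·E[r] = 1.385625, running G = 8.306875
t=4: π = [0.2000, 0.2000, 0.2442, 0.1558, 0.1999], E[r] = 2.7115, γ^t·E[r] = 1.110625, running G = 9.417500

G = 9.4175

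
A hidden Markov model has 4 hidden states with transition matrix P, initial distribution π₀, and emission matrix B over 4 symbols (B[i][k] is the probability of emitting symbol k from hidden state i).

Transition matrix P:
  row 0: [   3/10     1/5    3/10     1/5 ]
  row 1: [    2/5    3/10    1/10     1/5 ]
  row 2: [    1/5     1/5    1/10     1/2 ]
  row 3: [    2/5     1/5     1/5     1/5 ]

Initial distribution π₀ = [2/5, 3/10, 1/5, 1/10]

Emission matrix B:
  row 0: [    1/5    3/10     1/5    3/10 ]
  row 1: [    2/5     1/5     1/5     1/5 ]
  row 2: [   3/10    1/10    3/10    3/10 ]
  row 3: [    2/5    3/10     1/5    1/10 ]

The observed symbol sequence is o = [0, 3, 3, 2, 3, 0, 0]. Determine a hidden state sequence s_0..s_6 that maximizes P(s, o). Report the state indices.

path = [1, 0, 2, 3, 0, 2, 3]

t=0: δ = [8.000e-02, 1.200e-01, 6.000e-02, 4.000e-02]  (obs o_0=0)
t=1: δ = [1.440e-02, 7.200e-03, 7.200e-03, 3.000e-03]  ψ = [1, 1, 0, 2]  (obs o_1=3)
t=2: δ = [1.296e-03, 5.760e-04, 1.296e-03, 3.600e-04]  ψ = [0, 0, 0, 2]  (obs o_2=3)
t=3: δ = [7.776e-05, 5.184e-05, 1.166e-04, 1.296e-04]  ψ = [0, 0, 0, 2]  (obs o_3=2)
t=4: δ = [1.555e-05, 5.184e-06, 7.776e-06, 5.832e-06]  ψ = [3, 3, 3, 2]  (obs o_4=3)
t=5: δ = [9.331e-07, 1.244e-06, 1.400e-06, 1.555e-06]  ψ = [0, 0, 0, 2]  (obs o_5=0)
t=6: δ = [1.244e-07, 1.493e-07, 9.331e-08, 2.799e-07]  ψ = [3, 1, 3, 2]  (obs o_6=0)
backtrack: best end state = 3; path = [1, 0, 2, 3, 0, 2, 3]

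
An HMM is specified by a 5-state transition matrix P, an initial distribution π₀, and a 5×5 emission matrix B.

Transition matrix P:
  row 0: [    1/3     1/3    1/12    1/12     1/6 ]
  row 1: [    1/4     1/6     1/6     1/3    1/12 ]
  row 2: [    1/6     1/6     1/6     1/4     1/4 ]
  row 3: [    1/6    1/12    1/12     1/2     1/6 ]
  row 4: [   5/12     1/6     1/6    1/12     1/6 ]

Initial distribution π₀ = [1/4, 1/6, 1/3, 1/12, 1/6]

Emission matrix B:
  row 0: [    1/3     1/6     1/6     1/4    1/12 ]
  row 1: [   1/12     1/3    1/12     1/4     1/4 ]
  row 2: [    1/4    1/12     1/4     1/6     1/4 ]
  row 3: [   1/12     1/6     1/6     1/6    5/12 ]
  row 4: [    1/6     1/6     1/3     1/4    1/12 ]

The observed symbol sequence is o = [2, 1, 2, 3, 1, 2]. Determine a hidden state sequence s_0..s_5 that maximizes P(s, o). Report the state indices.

path = [2, 3, 3, 3, 3, 3]

t=0: δ = [4.167e-02, 1.389e-02, 8.333e-02, 1.389e-02, 5.556e-02]  (obs o_0=2)
t=1: δ = [3.858e-03, 4.630e-03, 1.157e-03, 3.472e-03, 3.472e-03]  ψ = [4, 0, 2, 2, 2]  (obs o_1=1)
t=2: δ = [2.411e-04, 1.072e-04, 1.929e-04, 2.894e-04, 2.143e-04]  ψ = [4, 0, 1, 3, 0]  (obs o_2=2)
t=3: δ = [2.233e-05, 2.009e-05, 5.954e-06, 2.411e-05, 1.206e-05]  ψ = [4, 0, 4, 3, 2]  (obs o_3=3)
t=4: δ = [1.240e-06, 2.481e-06, 2.791e-07, 2.009e-06, 6.698e-07]  ψ = [0, 0, 1, 3, 3]  (obs o_4=1)
t=5: δ = [1.034e-07, 3.445e-08, 1.034e-07, 1.674e-07, 1.116e-07]  ψ = [1, 0, 1, 3, 3]  (obs o_5=2)
backtrack: best end state = 3; path = [2, 3, 3, 3, 3, 3]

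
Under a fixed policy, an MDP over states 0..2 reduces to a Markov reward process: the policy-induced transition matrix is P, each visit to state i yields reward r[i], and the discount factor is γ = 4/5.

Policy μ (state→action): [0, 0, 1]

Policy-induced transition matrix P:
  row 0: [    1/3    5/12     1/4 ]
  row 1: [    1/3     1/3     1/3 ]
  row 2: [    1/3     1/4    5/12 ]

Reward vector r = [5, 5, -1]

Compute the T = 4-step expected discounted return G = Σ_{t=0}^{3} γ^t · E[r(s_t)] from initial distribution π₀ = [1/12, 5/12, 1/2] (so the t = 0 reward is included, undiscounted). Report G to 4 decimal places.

t=0: π = [0.0833, 0.4167, 0.5000], E[r] = 2.0000, γ^t·E[r] = 2.000000, running G = 2.000000
t=1: π = [0.3333, 0.2986, 0.3681], E[r] = 2.7917, γ^t·E[r] = 2.233333, running G = 4.233333
t=2: π = [0.3333, 0.3304, 0.3362], E[r] = 2.9826, γ^t·E[r] = 1.908889, running G = 6.142222
t=3: π = [0.3333, 0.3331, 0.3336], E[r] = 2.9986, γ^t·E[r] = 1.535259, running G = 7.677481

G = 7.6775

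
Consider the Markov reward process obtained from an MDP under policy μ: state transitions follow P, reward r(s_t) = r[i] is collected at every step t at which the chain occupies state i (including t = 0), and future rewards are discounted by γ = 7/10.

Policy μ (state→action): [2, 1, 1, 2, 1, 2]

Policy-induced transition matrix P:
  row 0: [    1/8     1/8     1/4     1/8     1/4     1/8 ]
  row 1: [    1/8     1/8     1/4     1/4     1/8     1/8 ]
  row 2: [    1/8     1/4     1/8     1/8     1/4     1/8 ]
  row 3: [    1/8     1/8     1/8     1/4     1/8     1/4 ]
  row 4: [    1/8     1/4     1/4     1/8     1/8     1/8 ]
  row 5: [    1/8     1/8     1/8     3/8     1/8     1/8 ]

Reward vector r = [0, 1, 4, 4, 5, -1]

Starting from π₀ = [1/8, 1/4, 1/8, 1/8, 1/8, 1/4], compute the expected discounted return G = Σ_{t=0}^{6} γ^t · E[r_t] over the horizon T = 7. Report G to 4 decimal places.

t=0: π = [0.1250, 0.2500, 0.1250, 0.1250, 0.1250, 0.2500], E[r] = 1.6250, γ^t·E[r] = 1.625000, running G = 1.625000
t=1: π = [0.1250, 0.1563, 0.1875, 0.2344, 0.1563, 0.1406], E[r] = 2.4844, γ^t·E[r] = 1.739063, running G = 3.364063
t=2: π = [0.1250, 0.1680, 0.1797, 0.2090, 0.1641, 0.1543], E[r] = 2.3887, γ^t·E[r] = 1.170449, running G = 4.534512
t=3: π = [0.1250, 0.1680, 0.1821, 0.2107, 0.1631, 0.1511], E[r] = 2.4036, γ^t·E[r] = 0.824423, running G = 5.358934
t=4: π = [0.1250, 0.1682, 0.1820, 0.2101, 0.1634, 0.1513], E[r] = 2.4023, γ^t·E[r] = 0.576781, running G = 5.935715
t=5: π = [0.1250, 0.1682, 0.1821, 0.2101, 0.1634, 0.1513], E[r] = 2.4025, γ^t·E[r] = 0.403793, running G = 6.339508
t=6: π = [0.1250, 0.1682, 0.1821, 0.2101, 0.1634, 0.1513], E[r] = 2.4025, γ^t·E[r] = 0.282654, running G = 6.622162

G = 6.6222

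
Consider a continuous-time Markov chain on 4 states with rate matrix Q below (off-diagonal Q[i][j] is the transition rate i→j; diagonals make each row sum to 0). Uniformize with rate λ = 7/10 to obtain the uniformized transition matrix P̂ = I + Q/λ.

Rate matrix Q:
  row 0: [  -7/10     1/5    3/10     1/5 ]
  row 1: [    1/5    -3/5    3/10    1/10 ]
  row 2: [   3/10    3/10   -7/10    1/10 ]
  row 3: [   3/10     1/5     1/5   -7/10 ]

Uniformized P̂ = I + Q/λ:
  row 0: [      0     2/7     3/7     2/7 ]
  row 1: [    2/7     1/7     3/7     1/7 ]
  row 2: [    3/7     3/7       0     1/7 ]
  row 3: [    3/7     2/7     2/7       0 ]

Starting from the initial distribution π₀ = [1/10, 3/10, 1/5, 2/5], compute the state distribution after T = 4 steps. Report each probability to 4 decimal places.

t=0: π = [0.1000, 0.3000, 0.2000, 0.4000]
t=1: π = [0.3429, 0.2714, 0.2857, 0.1000]
t=2: π = [0.2429, 0.2878, 0.2918, 0.1776]
t=3: π = [0.2834, 0.2863, 0.2781, 0.1522]
t=4: π = [0.2662, 0.2845, 0.2876, 0.1616]

π = [0.2662, 0.2845, 0.2876, 0.1616]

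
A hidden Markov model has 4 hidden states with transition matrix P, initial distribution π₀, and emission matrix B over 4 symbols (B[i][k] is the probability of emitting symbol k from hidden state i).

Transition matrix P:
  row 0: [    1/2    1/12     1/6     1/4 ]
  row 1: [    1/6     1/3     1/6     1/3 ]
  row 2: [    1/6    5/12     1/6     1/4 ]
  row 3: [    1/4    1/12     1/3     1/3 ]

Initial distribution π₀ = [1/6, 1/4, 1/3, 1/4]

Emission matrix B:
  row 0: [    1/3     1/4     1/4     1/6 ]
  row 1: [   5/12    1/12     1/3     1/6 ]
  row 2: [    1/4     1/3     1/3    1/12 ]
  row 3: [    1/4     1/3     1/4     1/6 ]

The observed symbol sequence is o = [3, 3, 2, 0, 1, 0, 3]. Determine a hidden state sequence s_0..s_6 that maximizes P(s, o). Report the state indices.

path = [0, 0, 0, 0, 0, 0, 0]

t=0: δ = [2.778e-02, 4.167e-02, 2.778e-02, 4.167e-02]  (obs o_0=3)
t=1: δ = [2.315e-03, 2.315e-03, 1.157e-03, 2.315e-03]  ψ = [0, 1, 3, 1]  (obs o_1=3)
t=2: δ = [2.894e-04, 2.572e-04, 2.572e-04, 1.929e-04]  ψ = [0, 1, 3, 1]  (obs o_2=2)
t=3: δ = [4.823e-05, 4.465e-05, 1.608e-05, 2.143e-05]  ψ = [0, 2, 3, 1]  (obs o_3=0)
t=4: δ = [6.028e-06, 1.240e-06, 2.679e-06, 4.961e-06]  ψ = [0, 1, 0, 1]  (obs o_4=1)
t=5: δ = [1.005e-06, 4.651e-07, 4.135e-07, 4.135e-07]  ψ = [0, 2, 3, 3]  (obs o_5=0)
t=6: δ = [8.372e-08, 2.871e-08, 1.395e-08, 4.186e-08]  ψ = [0, 2, 0, 0]  (obs o_6=3)
backtrack: best end state = 0; path = [0, 0, 0, 0, 0, 0, 0]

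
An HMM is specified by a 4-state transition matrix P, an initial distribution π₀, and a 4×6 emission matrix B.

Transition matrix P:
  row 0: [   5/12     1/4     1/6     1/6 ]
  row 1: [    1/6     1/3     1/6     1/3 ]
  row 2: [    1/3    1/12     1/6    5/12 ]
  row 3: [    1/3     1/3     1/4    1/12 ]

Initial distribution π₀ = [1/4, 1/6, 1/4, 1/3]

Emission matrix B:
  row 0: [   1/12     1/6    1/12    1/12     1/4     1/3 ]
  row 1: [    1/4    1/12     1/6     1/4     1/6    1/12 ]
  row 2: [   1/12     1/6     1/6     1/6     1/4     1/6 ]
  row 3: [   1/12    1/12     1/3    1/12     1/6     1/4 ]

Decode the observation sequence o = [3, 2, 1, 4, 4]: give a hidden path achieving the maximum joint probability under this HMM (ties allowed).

path = [2, 3, 0, 0, 0]

t=0: δ = [2.083e-02, 4.167e-02, 4.167e-02, 2.778e-02]  (obs o_0=3)
t=1: δ = [1.157e-03, 2.315e-03, 1.157e-03, 5.787e-03]  ψ = [2, 1, 1, 2]  (obs o_1=2)
t=2: δ = [3.215e-04, 1.608e-04, 2.411e-04, 6.430e-05]  ψ = [3, 3, 3, 1]  (obs o_2=1)
t=3: δ = [3.349e-05, 1.340e-05, 1.340e-05, 1.674e-05]  ψ = [0, 0, 0, 2]  (obs o_3=4)
t=4: δ = [3.489e-06, 1.395e-06, 1.395e-06, 9.303e-07]  ψ = [0, 0, 0, 0]  (obs o_4=4)
backtrack: best end state = 0; path = [2, 3, 0, 0, 0]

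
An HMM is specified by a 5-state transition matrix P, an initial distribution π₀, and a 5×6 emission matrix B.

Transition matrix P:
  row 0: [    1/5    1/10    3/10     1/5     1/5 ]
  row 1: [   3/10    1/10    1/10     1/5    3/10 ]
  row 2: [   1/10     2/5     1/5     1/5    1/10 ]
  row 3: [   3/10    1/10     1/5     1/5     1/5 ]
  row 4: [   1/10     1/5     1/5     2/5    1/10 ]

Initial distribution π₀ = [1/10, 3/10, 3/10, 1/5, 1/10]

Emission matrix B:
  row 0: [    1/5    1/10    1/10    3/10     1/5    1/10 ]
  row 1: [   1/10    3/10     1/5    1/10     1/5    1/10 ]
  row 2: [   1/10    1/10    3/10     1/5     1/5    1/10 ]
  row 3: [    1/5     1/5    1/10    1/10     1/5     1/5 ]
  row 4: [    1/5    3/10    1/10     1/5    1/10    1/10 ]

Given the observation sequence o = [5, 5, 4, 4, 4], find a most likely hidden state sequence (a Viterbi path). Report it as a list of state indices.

t=0: δ = [1.000e-02, 3.000e-02, 3.000e-02, 4.000e-02, 1.000e-02]  (obs o_0=5)
t=1: δ = [1.200e-03, 1.200e-03, 8.000e-04, 1.600e-03, 9.000e-04]  ψ = [3, 2, 3, 3, 1]  (obs o_1=5)
t=2: δ = [9.600e-05, 6.400e-05, 7.200e-05, 7.200e-05, 3.600e-05]  ψ = [3, 2, 0, 4, 1]  (obs o_2=4)
t=3: δ = [4.320e-06, 5.760e-06, 5.760e-06, 3.840e-06, 1.920e-06]  ψ = [3, 2, 0, 0, 0]  (obs o_3=4)
t=4: δ = [3.456e-07, 4.608e-07, 2.592e-07, 2.304e-07, 1.728e-07]  ψ = [1, 2, 0, 1, 1]  (obs o_4=4)
backtrack: best end state = 1; path = [3, 3, 0, 2, 1]

path = [3, 3, 0, 2, 1]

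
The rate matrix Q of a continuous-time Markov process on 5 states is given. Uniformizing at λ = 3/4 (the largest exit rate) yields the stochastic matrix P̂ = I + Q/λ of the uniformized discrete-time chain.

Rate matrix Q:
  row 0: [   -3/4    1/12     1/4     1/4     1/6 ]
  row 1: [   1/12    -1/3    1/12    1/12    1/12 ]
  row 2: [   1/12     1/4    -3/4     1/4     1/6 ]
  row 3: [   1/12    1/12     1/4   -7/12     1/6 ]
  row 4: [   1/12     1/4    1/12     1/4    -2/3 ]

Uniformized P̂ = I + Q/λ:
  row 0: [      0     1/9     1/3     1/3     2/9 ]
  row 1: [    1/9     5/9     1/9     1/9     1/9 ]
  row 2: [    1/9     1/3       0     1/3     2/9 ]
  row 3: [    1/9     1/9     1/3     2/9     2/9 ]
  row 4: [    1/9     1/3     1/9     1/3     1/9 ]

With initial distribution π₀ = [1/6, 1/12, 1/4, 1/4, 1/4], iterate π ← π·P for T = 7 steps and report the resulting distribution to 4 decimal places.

t=0: π = [0.1667, 0.0833, 0.2500, 0.2500, 0.2500]
t=1: π = [0.0926, 0.2593, 0.1759, 0.2870, 0.1852]
t=2: π = [0.1008, 0.3066, 0.1759, 0.2438, 0.1728]
t=3: π = [0.0999, 0.3249, 0.1682, 0.2381, 0.1690]
t=4: π = [0.1000, 0.3304, 0.1675, 0.2347, 0.1674]
t=5: π = [0.1000, 0.3324, 0.1669, 0.2338, 0.1669]
t=6: π = [0.1000, 0.3330, 0.1668, 0.2335, 0.1667]
t=7: π = [0.1000, 0.3332, 0.1667, 0.2334, 0.1667]

π = [0.1000, 0.3332, 0.1667, 0.2334, 0.1667]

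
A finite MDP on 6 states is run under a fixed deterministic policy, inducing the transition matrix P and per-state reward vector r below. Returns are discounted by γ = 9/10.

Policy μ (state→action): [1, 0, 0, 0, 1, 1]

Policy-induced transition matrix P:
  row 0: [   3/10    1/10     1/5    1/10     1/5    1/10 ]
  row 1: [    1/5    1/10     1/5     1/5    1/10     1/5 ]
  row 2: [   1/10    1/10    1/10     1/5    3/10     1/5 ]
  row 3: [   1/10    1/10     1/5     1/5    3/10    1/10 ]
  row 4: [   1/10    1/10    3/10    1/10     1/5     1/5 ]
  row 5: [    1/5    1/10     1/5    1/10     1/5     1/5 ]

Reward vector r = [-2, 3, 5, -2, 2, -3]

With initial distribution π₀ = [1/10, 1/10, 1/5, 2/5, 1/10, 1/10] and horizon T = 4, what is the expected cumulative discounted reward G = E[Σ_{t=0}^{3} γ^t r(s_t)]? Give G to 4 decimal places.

G = 1.8304

t=0: π = [0.1000, 0.1000, 0.2000, 0.4000, 0.1000, 0.1000], E[r] = 0.2000, γ^t·E[r] = 0.200000, running G = 0.200000
t=1: π = [0.1400, 0.1000, 0.1900, 0.1700, 0.2500, 0.1500], E[r] = 0.6800, γ^t·E[r] = 0.612000, running G = 0.812000
t=2: π = [0.1530, 0.1000, 0.2060, 0.1460, 0.2260, 0.1690], E[r] = 0.6770, γ^t·E[r] = 0.548370, running G = 1.360370
t=3: π = [0.1575, 0.1000, 0.2020, 0.1452, 0.2252, 0.1701], E[r] = 0.6447, γ^t·E[r] = 0.469986, running G = 1.830356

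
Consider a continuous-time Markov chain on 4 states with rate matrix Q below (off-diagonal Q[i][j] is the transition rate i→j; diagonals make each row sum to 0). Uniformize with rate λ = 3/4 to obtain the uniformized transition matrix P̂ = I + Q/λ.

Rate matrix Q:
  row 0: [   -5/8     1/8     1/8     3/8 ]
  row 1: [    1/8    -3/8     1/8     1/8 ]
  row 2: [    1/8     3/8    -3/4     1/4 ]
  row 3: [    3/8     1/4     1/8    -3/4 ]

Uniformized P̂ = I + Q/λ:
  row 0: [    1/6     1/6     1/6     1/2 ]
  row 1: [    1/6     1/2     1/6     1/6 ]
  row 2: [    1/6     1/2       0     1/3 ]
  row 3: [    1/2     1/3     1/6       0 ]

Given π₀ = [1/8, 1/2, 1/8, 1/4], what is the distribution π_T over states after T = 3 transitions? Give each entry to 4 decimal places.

t=0: π = [0.1250, 0.5000, 0.1250, 0.2500]
t=1: π = [0.2500, 0.4167, 0.1458, 0.1875]
t=2: π = [0.2292, 0.3854, 0.1424, 0.2431]
t=3: π = [0.2477, 0.3831, 0.1429, 0.2263]

π = [0.2477, 0.3831, 0.1429, 0.2263]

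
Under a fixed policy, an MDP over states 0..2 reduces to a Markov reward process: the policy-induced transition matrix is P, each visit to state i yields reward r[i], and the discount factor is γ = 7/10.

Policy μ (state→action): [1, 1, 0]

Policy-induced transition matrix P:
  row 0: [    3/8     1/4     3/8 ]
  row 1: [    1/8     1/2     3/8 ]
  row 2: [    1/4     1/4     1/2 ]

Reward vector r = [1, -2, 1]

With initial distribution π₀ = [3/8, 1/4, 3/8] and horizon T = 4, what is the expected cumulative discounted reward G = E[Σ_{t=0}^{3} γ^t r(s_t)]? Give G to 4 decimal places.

G = 0.3027

t=0: π = [0.3750, 0.2500, 0.3750], E[r] = 0.2500, γ^t·E[r] = 0.250000, running G = 0.250000
t=1: π = [0.2656, 0.3125, 0.4219], E[r] = 0.0625, γ^t·E[r] = 0.043750, running G = 0.293750
t=2: π = [0.2441, 0.3281, 0.4277], E[r] = 0.0156, γ^t·E[r] = 0.007656, running G = 0.301406
t=3: π = [0.2395, 0.3320, 0.4285], E[r] = 0.0039, γ^t·E[r] = 0.001340, running G = 0.302746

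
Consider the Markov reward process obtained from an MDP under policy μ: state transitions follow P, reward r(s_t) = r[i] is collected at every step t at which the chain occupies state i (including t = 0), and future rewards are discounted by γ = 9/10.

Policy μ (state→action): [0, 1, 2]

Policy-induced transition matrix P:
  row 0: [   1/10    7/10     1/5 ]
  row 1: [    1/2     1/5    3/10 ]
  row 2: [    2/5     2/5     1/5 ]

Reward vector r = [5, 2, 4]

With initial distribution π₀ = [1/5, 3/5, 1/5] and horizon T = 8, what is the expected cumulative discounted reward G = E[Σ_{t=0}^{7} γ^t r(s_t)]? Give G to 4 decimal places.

G = 19.5898

t=0: π = [0.2000, 0.6000, 0.2000], E[r] = 3.0000, γ^t·E[r] = 3.000000, running G = 3.000000
t=1: π = [0.4000, 0.3400, 0.2600], E[r] = 3.7200, γ^t·E[r] = 3.348000, running G = 6.348000
t=2: π = [0.3140, 0.4520, 0.2340], E[r] = 3.4100, γ^t·E[r] = 2.762100, running G = 9.110100
t=3: π = [0.3510, 0.4038, 0.2452], E[r] = 3.5434, γ^t·E[r] = 2.583139, running G = 11.693239
t=4: π = [0.3351, 0.4245, 0.2404], E[r] = 3.4860, γ^t·E[r] = 2.287165, running G = 13.980403
t=5: π = [0.3419, 0.4156, 0.2425], E[r] = 3.5107, γ^t·E[r] = 2.073032, running G = 16.053435
t=6: π = [0.3390, 0.4195, 0.2416], E[r] = 3.5001, γ^t·E[r] = 1.860081, running G = 17.913516
t=7: π = [0.3403, 0.4178, 0.2419], E[r] = 3.5046, γ^t·E[r] = 1.676260, running G = 19.589777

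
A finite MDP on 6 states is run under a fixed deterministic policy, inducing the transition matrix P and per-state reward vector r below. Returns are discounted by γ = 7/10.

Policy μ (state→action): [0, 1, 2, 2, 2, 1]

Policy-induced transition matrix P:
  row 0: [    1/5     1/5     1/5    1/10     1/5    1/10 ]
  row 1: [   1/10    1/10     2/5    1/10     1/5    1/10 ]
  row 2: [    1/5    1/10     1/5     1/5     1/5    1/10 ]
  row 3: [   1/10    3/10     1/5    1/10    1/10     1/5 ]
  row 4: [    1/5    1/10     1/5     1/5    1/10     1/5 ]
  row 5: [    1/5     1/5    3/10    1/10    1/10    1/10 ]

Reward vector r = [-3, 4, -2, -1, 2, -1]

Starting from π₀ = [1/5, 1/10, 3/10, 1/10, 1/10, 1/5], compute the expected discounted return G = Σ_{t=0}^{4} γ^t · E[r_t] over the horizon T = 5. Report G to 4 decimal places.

G = -1.4693

t=0: π = [0.2000, 0.1000, 0.3000, 0.1000, 0.1000, 0.2000], E[r] = -0.9000, γ^t·E[r] = -0.900000, running G = -0.900000
t=1: π = [0.1800, 0.1600, 0.2400, 0.1400, 0.1600, 0.1200], E[r] = -0.3200, γ^t·E[r] = -0.224000, running G = -1.124000
t=2: π = [0.1700, 0.1580, 0.2440, 0.1400, 0.1580, 0.1300], E[r] = -0.3200, γ^t·E[r] = -0.156800, running G = -1.280800
t=3: π = [0.1702, 0.1580, 0.2446, 0.1402, 0.1572, 0.1298], E[r] = -0.3234, γ^t·E[r] = -0.110926, running G = -1.391726
t=4: π = [0.1702, 0.1580, 0.2446, 0.1402, 0.1573, 0.1297], E[r] = -0.3229, γ^t·E[r] = -0.077528, running G = -1.469254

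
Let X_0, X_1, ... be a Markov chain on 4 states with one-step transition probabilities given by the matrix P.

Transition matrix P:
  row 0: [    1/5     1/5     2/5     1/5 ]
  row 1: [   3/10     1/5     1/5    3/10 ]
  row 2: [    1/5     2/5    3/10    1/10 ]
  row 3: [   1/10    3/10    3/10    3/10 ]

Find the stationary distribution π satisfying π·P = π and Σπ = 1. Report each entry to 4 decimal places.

Balance equations π_j = Σ_i π_i·P[i][j]:
  π_0 = 1/5·π_0 + 3/10·π_1 + 1/5·π_2 + 1/10·π_3
  π_1 = 1/5·π_0 + 1/5·π_1 + 2/5·π_2 + 3/10·π_3
  π_2 = 2/5·π_0 + 1/5·π_1 + 3/10·π_2 + 3/10·π_3
  normalize: π_0 + π_1 + π_2 + π_3 = 1
Solving the linear system gives exactly π = [69/335, 94/335, 98/335, 74/335].

π = [0.2060, 0.2806, 0.2925, 0.2209]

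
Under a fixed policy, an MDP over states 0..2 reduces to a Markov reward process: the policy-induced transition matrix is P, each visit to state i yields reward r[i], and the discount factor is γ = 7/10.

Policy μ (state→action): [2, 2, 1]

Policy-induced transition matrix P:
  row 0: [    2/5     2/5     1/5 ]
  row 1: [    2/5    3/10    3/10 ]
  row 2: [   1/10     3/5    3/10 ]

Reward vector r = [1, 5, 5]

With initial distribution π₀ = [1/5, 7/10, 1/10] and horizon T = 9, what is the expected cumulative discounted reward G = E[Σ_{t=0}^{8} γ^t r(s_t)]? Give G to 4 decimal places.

G = 12.2471

t=0: π = [0.2000, 0.7000, 0.1000], E[r] = 4.2000, γ^t·E[r] = 4.200000, running G = 4.200000
t=1: π = [0.3700, 0.3500, 0.2800], E[r] = 3.5200, γ^t·E[r] = 2.464000, running G = 6.664000
t=2: π = [0.3160, 0.4210, 0.2630], E[r] = 3.7360, γ^t·E[r] = 1.830640, running G = 8.494640
t=3: π = [0.3211, 0.4105, 0.2684], E[r] = 3.7156, γ^t·E[r] = 1.274451, running G = 9.769091
t=4: π = [0.3195, 0.4126, 0.2679], E[r] = 3.7221, γ^t·E[r] = 0.893671, running G = 10.662762
t=5: π = [0.3196, 0.4123, 0.2681], E[r] = 3.7215, γ^t·E[r] = 0.625467, running G = 11.288229
t=6: π = [0.3196, 0.4124, 0.2680], E[r] = 3.7217, γ^t·E[r] = 0.437850, running G = 11.726079
t=7: π = [0.3196, 0.4124, 0.2680], E[r] = 3.7216, γ^t·E[r] = 0.306493, running G = 12.032573
t=8: π = [0.3196, 0.4124, 0.2680], E[r] = 3.7216, γ^t·E[r] = 0.214546, running G = 12.247118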